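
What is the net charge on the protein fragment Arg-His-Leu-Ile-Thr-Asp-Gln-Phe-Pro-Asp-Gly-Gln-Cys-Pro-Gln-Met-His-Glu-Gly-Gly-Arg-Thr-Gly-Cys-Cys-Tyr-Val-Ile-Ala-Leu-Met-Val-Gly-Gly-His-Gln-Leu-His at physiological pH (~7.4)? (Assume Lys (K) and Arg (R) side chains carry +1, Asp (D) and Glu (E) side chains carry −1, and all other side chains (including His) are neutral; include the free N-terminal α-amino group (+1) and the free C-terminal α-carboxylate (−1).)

Positive (K, R): Arg1, Arg21 → +2.
Negative (D, E): Asp6, Asp10, Glu18 → −3.
The N-terminus (+1) and C-terminus (−1) cancel.
Net charge = (+2) + (−3) = −1.

-1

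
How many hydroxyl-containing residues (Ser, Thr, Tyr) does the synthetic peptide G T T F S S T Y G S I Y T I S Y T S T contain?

Matching residues: T2, T3, S5, S6, T7, Y8, S10, Y12, T13, S15, Y16, T17, S18, T19.

14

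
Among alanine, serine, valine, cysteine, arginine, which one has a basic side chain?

Lysine (K), arginine (R), and histidine (H) have basic, nitrogen-containing side chains.
Of the listed options, only arginine belongs to this group.

arginine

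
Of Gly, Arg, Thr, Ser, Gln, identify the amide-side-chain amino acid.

Gln

Only N (asparagine) and Q (glutamine) carry a side-chain carboxamide.
Of the listed options, only Gln belongs to this group.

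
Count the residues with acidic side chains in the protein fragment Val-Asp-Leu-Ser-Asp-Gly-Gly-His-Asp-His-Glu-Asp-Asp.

Only D (aspartate) and E (glutamate) carry a side-chain carboxylic acid.
Matching residues: Asp2, Asp5, Asp9, Glu11, Asp12, Asp13.

6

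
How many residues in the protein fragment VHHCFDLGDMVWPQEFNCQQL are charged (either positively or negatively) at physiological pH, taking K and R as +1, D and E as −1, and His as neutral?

3

Charged side chains at pH ~7.4: K, R (positive); D, E (negative).
Matching residues: D6, D9, E15.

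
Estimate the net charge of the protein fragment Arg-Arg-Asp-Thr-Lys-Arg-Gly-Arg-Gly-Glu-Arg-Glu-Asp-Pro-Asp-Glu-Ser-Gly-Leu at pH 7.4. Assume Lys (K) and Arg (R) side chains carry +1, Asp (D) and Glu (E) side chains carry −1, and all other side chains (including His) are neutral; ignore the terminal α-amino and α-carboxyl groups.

Positive (K, R): Arg1, Arg2, Lys5, Arg6, Arg8, Arg11 → +6.
Negative (D, E): Asp3, Glu10, Glu12, Asp13, Asp15, Glu16 → −6.
Net charge = (+6) + (−6) = 0.

0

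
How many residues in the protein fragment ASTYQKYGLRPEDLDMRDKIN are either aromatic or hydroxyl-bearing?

4

Aromatic: F, W, Y. Hydroxyl-bearing: S, T, Y.
Aromatic residues here: Y4, Y7 (2).
Hydroxyl-bearing residues here: S2, T3, Y4, Y7 (4).
Y is in both groups, so the 2 Y residues must not be double-counted.
Total = 2 + 4 − 2 = 4.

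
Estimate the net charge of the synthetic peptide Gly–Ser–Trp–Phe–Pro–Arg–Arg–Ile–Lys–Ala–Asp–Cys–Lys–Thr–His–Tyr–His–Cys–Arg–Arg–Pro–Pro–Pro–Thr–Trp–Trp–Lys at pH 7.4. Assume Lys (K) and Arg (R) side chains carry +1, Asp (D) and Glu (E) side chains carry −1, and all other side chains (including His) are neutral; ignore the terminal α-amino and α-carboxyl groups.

+6

Positive (K, R): Arg6, Arg7, Lys9, Lys13, Arg19, Arg20, Lys27 → +7.
Negative (D, E): Asp11 → −1.
Net charge = (+7) + (−1) = +6.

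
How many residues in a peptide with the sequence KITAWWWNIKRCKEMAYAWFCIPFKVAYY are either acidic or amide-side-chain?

2

Acidic: D, E. Amide-side-chain: N, Q.
Acidic residues here: E14 (1).
Amide-side-chain residues here: N8 (1).
The two groups share no amino acid, so total = 1 + 1 = 2.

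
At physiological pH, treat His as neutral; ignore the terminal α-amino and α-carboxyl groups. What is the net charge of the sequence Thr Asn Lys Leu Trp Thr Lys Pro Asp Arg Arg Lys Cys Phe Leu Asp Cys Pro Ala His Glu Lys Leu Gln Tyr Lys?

The side chains ionized at physiological pH are Lys/Arg (+1) and Asp/Glu (−1); with His treated as neutral, nothing else contributes.
Positive (K, R): Lys3, Lys7, Arg10, Arg11, Lys12, Lys22, Lys26 → +7.
Negative (D, E): Asp9, Asp16, Glu21 → −3.
Net charge = (+7) + (−3) = +4.

+4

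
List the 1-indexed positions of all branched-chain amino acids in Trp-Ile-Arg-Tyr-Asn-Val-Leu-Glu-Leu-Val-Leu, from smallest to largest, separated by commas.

Valine (V), leucine (L), and isoleucine (I) are the branched-chain amino acids.
Matching residues: Ile2, Val6, Leu7, Leu9, Val10, Leu11.

2, 6, 7, 9, 10, 11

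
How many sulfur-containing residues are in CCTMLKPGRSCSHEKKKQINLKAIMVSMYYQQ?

6

The sulfur-bearing residues are cysteine (–SH) and methionine (–S–CH₃).
Matching residues: C1, C2, M4, C11, M25, M28.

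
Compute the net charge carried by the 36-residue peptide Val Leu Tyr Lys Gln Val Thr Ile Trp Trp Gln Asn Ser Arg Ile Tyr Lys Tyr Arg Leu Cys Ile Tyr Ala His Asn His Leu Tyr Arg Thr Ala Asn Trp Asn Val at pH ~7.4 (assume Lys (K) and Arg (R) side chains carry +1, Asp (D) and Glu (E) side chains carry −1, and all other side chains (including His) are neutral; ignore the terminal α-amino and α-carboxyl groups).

Positive (K, R): Lys4, Arg14, Lys17, Arg19, Arg30 → +5.
Negative (D, E): none → −0.
Net charge = (+5) + (−0) = +5.

+5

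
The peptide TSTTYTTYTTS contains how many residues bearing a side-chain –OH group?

11

Serine (S), threonine (T), and tyrosine (Y) each carry a hydroxyl group on the side chain.
Matching residues: T1, S2, T3, T4, Y5, T6, T7, Y8, T9, T10, S11.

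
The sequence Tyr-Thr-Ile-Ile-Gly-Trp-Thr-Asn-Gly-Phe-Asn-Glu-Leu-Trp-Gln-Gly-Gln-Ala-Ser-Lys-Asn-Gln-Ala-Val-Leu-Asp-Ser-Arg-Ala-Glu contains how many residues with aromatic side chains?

4

Phenylalanine (F), tryptophan (W), and tyrosine (Y) have aromatic ring side chains.
Matching residues: Tyr1, Trp6, Phe10, Trp14.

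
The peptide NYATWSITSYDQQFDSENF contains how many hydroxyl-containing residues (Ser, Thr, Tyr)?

Matching residues: Y2, T4, S6, T8, S9, Y10, S16.

7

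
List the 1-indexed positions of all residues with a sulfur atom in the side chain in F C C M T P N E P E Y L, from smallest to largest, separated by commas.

2, 3, 4

Only Cys (C) and Met (M) have a sulfur atom in the side chain.
Matching residues: C2, C3, M4.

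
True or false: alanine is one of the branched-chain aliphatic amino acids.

Valine (V), leucine (L), and isoleucine (I) are the branched-chain amino acids.
Alanine is not in this group.

False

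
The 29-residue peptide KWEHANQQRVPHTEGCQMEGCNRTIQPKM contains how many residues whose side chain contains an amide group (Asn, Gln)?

6

Matching residues: N6, Q7, Q8, Q17, N22, Q26.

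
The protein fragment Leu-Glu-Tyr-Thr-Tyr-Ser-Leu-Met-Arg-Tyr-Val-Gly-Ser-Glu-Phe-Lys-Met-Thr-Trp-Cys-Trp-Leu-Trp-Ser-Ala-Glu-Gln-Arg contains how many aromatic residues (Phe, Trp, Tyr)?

7

Matching residues: Tyr3, Tyr5, Tyr10, Phe15, Trp19, Trp21, Trp23.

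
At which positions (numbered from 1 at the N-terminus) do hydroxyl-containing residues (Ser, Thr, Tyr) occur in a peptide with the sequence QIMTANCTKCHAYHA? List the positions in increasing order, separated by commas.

4, 8, 13

Matching residues: T4, T8, Y13.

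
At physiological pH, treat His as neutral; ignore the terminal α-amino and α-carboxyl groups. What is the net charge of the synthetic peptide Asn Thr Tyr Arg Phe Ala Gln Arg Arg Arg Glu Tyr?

At pH ~7.4 the Lys and Arg side chains are protonated (+1), the Asp and Glu side chains are deprotonated (−1), and with His taken as neutral all other side chains carry no charge.
Positive (K, R): Arg4, Arg8, Arg9, Arg10 → +4.
Negative (D, E): Glu11 → −1.
Net charge = (+4) + (−1) = +3.

+3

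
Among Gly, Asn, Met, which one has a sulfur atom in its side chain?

Met

Only Cys (C) and Met (M) have a sulfur atom in the side chain.
Of the listed options, only Met belongs to this group.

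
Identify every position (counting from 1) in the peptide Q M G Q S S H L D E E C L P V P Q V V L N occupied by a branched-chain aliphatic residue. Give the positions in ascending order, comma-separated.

Valine (V), leucine (L), and isoleucine (I) are the branched-chain amino acids.
Matching residues: L8, L13, V15, V18, V19, L20.

8, 13, 15, 18, 19, 20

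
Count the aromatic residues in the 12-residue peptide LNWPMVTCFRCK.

2

Phenylalanine (F), tryptophan (W), and tyrosine (Y) have aromatic ring side chains.
Matching residues: W3, F9.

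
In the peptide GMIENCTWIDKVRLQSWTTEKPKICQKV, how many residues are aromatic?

2

Phenylalanine (F), tryptophan (W), and tyrosine (Y) have aromatic ring side chains.
Matching residues: W8, W17.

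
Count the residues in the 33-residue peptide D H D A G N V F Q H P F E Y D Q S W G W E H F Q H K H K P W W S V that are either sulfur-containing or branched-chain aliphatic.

2

Sulfur-containing: C, M. Branched-chain aliphatic: I, L, V.
Sulfur-containing residues here: none (0).
Branched-chain aliphatic residues here: V7, V33 (2).
The two groups share no amino acid, so total = 0 + 2 = 2.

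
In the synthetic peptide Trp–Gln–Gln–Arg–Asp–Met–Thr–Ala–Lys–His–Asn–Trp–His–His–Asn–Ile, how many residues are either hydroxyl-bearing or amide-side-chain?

5

Hydroxyl-bearing: S, T, Y. Amide-side-chain: N, Q.
Hydroxyl-bearing residues here: Thr7 (1).
Amide-side-chain residues here: Gln2, Gln3, Asn11, Asn15 (4).
The two groups share no amino acid, so total = 1 + 4 = 5.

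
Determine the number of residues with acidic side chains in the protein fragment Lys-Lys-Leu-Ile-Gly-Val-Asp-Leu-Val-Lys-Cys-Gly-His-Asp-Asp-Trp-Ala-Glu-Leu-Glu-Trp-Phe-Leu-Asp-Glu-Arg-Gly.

The acidic residues are Asp (D) and Glu (E), whose side chains end in a carboxylate group.
Matching residues: Asp7, Asp14, Asp15, Glu18, Glu20, Asp24, Glu25.

7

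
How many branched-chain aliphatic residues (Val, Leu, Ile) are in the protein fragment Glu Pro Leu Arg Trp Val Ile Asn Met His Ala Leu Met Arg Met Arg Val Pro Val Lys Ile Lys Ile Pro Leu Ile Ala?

Matching residues: Leu3, Val6, Ile7, Leu12, Val17, Val19, Ile21, Ile23, Leu25, Ile26.

10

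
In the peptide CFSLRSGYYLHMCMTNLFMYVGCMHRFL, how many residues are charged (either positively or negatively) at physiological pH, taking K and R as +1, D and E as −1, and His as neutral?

2

Charged side chains at pH ~7.4: K, R (positive); D, E (negative).
Matching residues: R5, R26.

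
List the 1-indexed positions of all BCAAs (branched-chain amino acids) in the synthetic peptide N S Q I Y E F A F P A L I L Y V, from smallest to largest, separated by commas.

Valine (V), leucine (L), and isoleucine (I) are the branched-chain amino acids.
Matching residues: I4, L12, I13, L14, V16.

4, 12, 13, 14, 16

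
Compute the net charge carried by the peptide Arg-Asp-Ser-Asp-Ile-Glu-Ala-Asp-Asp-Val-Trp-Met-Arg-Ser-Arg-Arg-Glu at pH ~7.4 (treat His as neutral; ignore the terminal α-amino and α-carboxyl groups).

At pH ~7.4 the Lys and Arg side chains are protonated (+1), the Asp and Glu side chains are deprotonated (−1), and with His taken as neutral all other side chains carry no charge.
Positive (K, R): Arg1, Arg13, Arg15, Arg16 → +4.
Negative (D, E): Asp2, Asp4, Glu6, Asp8, Asp9, Glu17 → −6.
Net charge = (+4) + (−6) = −2.

-2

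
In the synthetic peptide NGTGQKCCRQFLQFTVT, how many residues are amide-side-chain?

4

Asparagine (N) and glutamine (Q) have uncharged amide side chains.
Matching residues: N1, Q5, Q10, Q13.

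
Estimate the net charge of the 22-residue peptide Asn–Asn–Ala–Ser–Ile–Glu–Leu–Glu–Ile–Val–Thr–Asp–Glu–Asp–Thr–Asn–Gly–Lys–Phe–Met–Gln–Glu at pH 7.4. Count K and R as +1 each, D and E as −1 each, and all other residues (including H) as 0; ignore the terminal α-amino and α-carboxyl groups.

-5

Positive (K, R): Lys18 → +1.
Negative (D, E): Glu6, Glu8, Asp12, Glu13, Asp14, Glu22 → −6.
Net charge = (+1) + (−6) = −5.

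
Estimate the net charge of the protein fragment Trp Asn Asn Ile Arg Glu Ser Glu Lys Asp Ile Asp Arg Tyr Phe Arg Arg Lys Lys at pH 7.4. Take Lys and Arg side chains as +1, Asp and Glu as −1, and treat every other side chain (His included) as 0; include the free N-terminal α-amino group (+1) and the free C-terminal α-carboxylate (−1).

Positive (K, R): Arg5, Lys9, Arg13, Arg16, Arg17, Lys18, Lys19 → +7.
Negative (D, E): Glu6, Glu8, Asp10, Asp12 → −4.
The N-terminus (+1) and C-terminus (−1) cancel.
Net charge = (+7) + (−4) = +3.

+3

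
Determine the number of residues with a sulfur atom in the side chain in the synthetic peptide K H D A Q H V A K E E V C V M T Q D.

Only Cys (C) and Met (M) have a sulfur atom in the side chain.
Matching residues: C13, M15.

2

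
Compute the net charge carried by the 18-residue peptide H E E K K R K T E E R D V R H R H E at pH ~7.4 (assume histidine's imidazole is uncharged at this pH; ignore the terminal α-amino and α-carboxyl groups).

+1

Near pH 7.4, K and R contribute +1 each, D and E contribute −1 each, and every other side chain (His included, as stated) is uncharged.
Positive (K, R): K4, K5, R6, K7, R11, R14, R16 → +7.
Negative (D, E): E2, E3, E9, E10, D12, E18 → −6.
Net charge = (+7) + (−6) = +1.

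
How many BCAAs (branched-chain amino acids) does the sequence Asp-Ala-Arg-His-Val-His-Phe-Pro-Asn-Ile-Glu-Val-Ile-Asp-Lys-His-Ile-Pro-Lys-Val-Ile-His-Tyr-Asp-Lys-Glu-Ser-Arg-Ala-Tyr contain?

7

V, L, and I make up the branched-chain aliphatic group.
Matching residues: Val5, Ile10, Val12, Ile13, Ile17, Val20, Ile21.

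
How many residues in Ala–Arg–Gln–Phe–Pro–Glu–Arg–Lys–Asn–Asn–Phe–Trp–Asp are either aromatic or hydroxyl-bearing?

Aromatic: F, W, Y. Hydroxyl-bearing: S, T, Y.
Aromatic residues here: Phe4, Phe11, Trp12 (3).
Hydroxyl-bearing residues here: none (0).
(Y belongs to both groups, but none appear in this sequence.) Total = 3 + 0 = 3.

3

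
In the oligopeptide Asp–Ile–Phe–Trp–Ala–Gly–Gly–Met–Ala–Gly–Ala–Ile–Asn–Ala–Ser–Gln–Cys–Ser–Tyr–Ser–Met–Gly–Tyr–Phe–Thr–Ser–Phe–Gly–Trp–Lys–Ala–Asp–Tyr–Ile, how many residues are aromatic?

The aromatic amino acids are Phe (F, benzyl), Trp (W, indole), and Tyr (Y, phenol).
Matching residues: Phe3, Trp4, Tyr19, Tyr23, Phe24, Phe27, Trp29, Tyr33.

8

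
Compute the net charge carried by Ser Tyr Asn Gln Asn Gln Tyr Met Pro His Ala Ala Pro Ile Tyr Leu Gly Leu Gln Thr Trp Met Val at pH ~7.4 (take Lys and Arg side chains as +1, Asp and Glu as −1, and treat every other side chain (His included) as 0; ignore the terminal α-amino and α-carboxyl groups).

Positive (K, R): none → +0.
Negative (D, E): none → −0.
Net charge = (+0) + (−0) = 0.

0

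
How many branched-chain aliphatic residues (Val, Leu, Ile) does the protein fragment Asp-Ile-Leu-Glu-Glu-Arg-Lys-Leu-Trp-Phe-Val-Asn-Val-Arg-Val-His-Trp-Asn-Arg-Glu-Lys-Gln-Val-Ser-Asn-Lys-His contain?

7

Matching residues: Ile2, Leu3, Leu8, Val11, Val13, Val15, Val23.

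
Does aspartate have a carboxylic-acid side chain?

Only D (aspartate) and E (glutamate) carry a side-chain carboxylic acid.
Aspartate is in this group.

Yes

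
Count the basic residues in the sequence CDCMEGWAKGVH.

K, R, and H are the three residues with basic side chains (ε-amine, guanidinium, and imidazole respectively).
Matching residues: K9, H12.

2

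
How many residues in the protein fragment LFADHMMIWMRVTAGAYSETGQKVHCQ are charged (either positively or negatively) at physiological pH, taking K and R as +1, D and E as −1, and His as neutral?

4

Charged side chains at pH ~7.4: K, R (positive); D, E (negative).
Matching residues: D4, R11, E19, K23.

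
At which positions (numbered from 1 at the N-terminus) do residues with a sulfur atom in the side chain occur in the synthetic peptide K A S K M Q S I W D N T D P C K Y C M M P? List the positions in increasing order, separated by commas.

5, 15, 18, 19, 20

Cysteine (C, thiol) and methionine (M, thioether) are the two sulfur-containing amino acids.
Matching residues: M5, C15, C18, M19, M20.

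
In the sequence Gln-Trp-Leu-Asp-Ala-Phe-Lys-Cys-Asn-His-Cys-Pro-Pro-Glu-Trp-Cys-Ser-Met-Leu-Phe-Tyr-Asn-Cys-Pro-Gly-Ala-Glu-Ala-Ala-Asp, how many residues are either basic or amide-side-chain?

5

Basic: H, K, R. Amide-side-chain: N, Q.
Basic residues here: Lys7, His10 (2).
Amide-side-chain residues here: Gln1, Asn9, Asn22 (3).
The two groups share no amino acid, so total = 2 + 3 = 5.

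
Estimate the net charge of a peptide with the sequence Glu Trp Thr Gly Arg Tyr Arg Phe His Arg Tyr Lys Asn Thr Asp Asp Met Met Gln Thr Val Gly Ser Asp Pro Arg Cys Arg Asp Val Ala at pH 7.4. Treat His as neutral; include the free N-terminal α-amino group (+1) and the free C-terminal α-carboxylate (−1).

+1

Near pH 7.4, K and R contribute +1 each, D and E contribute −1 each, and every other side chain (His included, as stated) is uncharged.
Positive (K, R): Arg5, Arg7, Arg10, Lys12, Arg26, Arg28 → +6.
Negative (D, E): Glu1, Asp15, Asp16, Asp24, Asp29 → −5.
The N-terminus (+1) and C-terminus (−1) cancel.
Net charge = (+6) + (−5) = +1.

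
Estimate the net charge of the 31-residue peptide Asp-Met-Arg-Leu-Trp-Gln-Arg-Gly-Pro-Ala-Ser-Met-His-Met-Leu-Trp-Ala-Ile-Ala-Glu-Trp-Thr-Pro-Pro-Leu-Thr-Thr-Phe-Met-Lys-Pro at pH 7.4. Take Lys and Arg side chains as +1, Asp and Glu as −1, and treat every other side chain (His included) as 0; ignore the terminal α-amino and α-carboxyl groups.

Positive (K, R): Arg3, Arg7, Lys30 → +3.
Negative (D, E): Asp1, Glu20 → −2.
Net charge = (+3) + (−2) = +1.

+1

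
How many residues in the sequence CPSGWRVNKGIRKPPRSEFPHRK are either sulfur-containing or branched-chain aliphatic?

Sulfur-containing: C, M. Branched-chain aliphatic: I, L, V.
Sulfur-containing residues here: C1 (1).
Branched-chain aliphatic residues here: V7, I11 (2).
The two groups share no amino acid, so total = 1 + 2 = 3.

3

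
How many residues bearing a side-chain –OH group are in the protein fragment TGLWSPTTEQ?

4

The –OH-bearing residues are Ser, Thr (aliphatic alcohols), and Tyr (phenol).
Matching residues: T1, S5, T7, T8.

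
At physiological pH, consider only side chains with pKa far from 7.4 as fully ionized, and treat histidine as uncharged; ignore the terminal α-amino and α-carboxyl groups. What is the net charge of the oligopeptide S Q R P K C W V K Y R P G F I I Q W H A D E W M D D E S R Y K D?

0

The side chains ionized at physiological pH are Lys/Arg (+1) and Asp/Glu (−1); with His treated as neutral, nothing else contributes.
Positive (K, R): R3, K5, K9, R11, R29, K31 → +6.
Negative (D, E): D21, E22, D25, D26, E27, D32 → −6.
Net charge = (+6) + (−6) = 0.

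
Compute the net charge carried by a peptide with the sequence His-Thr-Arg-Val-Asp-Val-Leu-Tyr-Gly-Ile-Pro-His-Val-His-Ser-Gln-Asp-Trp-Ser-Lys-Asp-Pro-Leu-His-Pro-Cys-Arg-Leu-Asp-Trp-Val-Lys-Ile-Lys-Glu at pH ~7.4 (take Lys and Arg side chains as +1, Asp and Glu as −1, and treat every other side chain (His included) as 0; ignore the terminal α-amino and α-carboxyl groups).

0

Positive (K, R): Arg3, Lys20, Arg27, Lys32, Lys34 → +5.
Negative (D, E): Asp5, Asp17, Asp21, Asp29, Glu35 → −5.
Net charge = (+5) + (−5) = 0.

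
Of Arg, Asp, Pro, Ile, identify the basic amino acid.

Arg

Lysine (K), arginine (R), and histidine (H) have basic, nitrogen-containing side chains.
Of the listed options, only Arg belongs to this group.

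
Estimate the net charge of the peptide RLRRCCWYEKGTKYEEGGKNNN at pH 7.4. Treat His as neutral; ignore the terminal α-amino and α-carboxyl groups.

+3

The side chains ionized at physiological pH are Lys/Arg (+1) and Asp/Glu (−1); with His treated as neutral, nothing else contributes.
Positive (K, R): R1, R3, R4, K10, K13, K19 → +6.
Negative (D, E): E9, E15, E16 → −3.
Net charge = (+6) + (−3) = +3.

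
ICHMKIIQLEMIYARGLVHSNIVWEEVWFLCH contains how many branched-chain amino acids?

11

The BCAAs are Val, Leu, and Ile — aliphatic side chains with a branch point.
Matching residues: I1, I6, I7, L9, I12, L17, V18, I22, V23, V27, L30.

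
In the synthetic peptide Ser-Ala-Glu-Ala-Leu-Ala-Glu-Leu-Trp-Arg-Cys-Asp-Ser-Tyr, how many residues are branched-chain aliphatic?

2

Valine (V), leucine (L), and isoleucine (I) are the branched-chain amino acids.
Matching residues: Leu5, Leu8.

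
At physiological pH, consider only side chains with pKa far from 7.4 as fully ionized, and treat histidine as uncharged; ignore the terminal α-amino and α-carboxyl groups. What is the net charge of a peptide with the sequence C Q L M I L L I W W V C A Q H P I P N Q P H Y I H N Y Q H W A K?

+1

The side chains ionized at physiological pH are Lys/Arg (+1) and Asp/Glu (−1); with His treated as neutral, nothing else contributes.
Positive (K, R): K32 → +1.
Negative (D, E): none → −0.
Net charge = (+1) + (−0) = +1.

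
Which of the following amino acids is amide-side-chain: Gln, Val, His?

The amide-side-chain residues are Asn (N) and Gln (Q).
Of the listed options, only Gln belongs to this group.

Gln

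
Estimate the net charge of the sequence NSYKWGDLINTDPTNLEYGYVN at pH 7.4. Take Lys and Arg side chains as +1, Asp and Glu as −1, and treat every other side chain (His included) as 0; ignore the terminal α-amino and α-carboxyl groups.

Positive (K, R): K4 → +1.
Negative (D, E): D7, D12, E17 → −3.
Net charge = (+1) + (−3) = −2.

-2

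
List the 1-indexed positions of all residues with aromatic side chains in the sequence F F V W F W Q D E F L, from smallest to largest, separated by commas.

1, 2, 4, 5, 6, 10

Phenylalanine (F), tryptophan (W), and tyrosine (Y) have aromatic ring side chains.
Matching residues: F1, F2, W4, F5, W6, F10.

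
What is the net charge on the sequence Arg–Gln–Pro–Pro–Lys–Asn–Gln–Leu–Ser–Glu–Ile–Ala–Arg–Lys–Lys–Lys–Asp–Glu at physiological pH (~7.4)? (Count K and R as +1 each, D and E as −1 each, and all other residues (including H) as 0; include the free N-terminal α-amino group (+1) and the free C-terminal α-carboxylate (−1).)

+3

Positive (K, R): Arg1, Lys5, Arg13, Lys14, Lys15, Lys16 → +6.
Negative (D, E): Glu10, Asp17, Glu18 → −3.
The N-terminus (+1) and C-terminus (−1) cancel.
Net charge = (+6) + (−3) = +3.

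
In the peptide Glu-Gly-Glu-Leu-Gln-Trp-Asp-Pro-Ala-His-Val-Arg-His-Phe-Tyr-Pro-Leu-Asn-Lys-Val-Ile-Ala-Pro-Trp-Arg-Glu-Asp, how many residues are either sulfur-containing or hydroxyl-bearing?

Sulfur-containing: C, M. Hydroxyl-bearing: S, T, Y.
Sulfur-containing residues here: none (0).
Hydroxyl-bearing residues here: Tyr15 (1).
The two groups share no amino acid, so total = 0 + 1 = 1.

1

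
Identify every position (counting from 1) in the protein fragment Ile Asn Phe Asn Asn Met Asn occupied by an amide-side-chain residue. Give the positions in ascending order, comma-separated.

2, 4, 5, 7

The amide-side-chain residues are Asn (N) and Gln (Q).
Matching residues: Asn2, Asn4, Asn5, Asn7.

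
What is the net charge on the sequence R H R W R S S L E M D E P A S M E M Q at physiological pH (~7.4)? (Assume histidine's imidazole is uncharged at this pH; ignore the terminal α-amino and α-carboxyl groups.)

Near pH 7.4, K and R contribute +1 each, D and E contribute −1 each, and every other side chain (His included, as stated) is uncharged.
Positive (K, R): R1, R3, R5 → +3.
Negative (D, E): E9, D11, E12, E17 → −4.
Net charge = (+3) + (−4) = −1.

-1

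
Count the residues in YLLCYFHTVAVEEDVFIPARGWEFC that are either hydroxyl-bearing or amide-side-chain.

Hydroxyl-bearing: S, T, Y. Amide-side-chain: N, Q.
Hydroxyl-bearing residues here: Y1, Y5, T8 (3).
Amide-side-chain residues here: none (0).
The two groups share no amino acid, so total = 3 + 0 = 3.

3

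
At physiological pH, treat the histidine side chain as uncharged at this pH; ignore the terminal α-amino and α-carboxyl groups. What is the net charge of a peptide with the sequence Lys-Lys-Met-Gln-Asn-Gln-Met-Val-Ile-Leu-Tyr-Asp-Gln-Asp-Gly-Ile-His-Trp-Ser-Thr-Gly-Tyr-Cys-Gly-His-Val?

Near pH 7.4, K and R contribute +1 each, D and E contribute −1 each, and every other side chain (His included, as stated) is uncharged.
Positive (K, R): Lys1, Lys2 → +2.
Negative (D, E): Asp12, Asp14 → −2.
Net charge = (+2) + (−2) = 0.

0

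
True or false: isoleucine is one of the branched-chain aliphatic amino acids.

Valine (V), leucine (L), and isoleucine (I) are the branched-chain amino acids.
Isoleucine is in this group.

True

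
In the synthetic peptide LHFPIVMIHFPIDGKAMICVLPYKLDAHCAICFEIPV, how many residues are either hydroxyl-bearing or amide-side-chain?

Hydroxyl-bearing: S, T, Y. Amide-side-chain: N, Q.
Hydroxyl-bearing residues here: Y23 (1).
Amide-side-chain residues here: none (0).
The two groups share no amino acid, so total = 1 + 0 = 1.

1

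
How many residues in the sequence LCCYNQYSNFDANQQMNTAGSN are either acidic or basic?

Acidic: D, E. Basic: H, K, R.
Acidic residues here: D11 (1).
Basic residues here: none (0).
The two groups share no amino acid, so total = 1 + 0 = 1.

1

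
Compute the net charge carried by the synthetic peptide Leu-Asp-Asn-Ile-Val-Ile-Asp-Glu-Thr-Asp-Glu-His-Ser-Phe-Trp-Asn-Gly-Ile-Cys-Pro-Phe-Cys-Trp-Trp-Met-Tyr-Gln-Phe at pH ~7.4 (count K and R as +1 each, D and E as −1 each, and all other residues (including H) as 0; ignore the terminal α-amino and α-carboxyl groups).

Positive (K, R): none → +0.
Negative (D, E): Asp2, Asp7, Glu8, Asp10, Glu11 → −5.
Net charge = (+0) + (−5) = −5.

-5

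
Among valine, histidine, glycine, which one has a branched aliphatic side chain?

valine

Valine (V), leucine (L), and isoleucine (I) are the branched-chain amino acids.
Of the listed options, only valine belongs to this group.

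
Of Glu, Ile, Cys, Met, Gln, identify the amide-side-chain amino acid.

Only N (asparagine) and Q (glutamine) carry a side-chain carboxamide.
Of the listed options, only Gln belongs to this group.

Gln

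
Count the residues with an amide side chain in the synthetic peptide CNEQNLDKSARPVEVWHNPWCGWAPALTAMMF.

4

Only N (asparagine) and Q (glutamine) carry a side-chain carboxamide.
Matching residues: N2, Q4, N5, N18.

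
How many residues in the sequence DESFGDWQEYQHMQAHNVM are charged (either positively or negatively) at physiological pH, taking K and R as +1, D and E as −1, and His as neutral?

Charged side chains at pH ~7.4: K, R (positive); D, E (negative).
Matching residues: D1, E2, D6, E9.

4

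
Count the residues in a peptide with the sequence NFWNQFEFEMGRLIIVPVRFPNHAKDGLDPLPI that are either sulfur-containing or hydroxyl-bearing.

Sulfur-containing: C, M. Hydroxyl-bearing: S, T, Y.
Sulfur-containing residues here: M10 (1).
Hydroxyl-bearing residues here: none (0).
The two groups share no amino acid, so total = 1 + 0 = 1.

1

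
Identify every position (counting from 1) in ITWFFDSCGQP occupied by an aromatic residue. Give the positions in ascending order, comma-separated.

Matching residues: W3, F4, F5.

3, 4, 5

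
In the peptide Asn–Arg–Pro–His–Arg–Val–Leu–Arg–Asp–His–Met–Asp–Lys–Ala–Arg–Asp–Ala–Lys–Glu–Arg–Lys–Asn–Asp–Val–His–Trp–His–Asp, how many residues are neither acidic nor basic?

Acidic: D, E. Basic: K, R, H. All other residues are neither.
Matching residues: Asn1, Pro3, Val6, Leu7, Met11, Ala14, Ala17, Asn22, Val24, Trp26.

10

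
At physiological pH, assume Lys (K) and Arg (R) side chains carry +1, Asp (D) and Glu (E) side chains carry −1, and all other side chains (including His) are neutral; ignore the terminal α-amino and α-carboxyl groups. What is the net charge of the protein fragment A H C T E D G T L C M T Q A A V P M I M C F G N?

-2

Positive (K, R): none → +0.
Negative (D, E): E5, D6 → −2.
Net charge = (+0) + (−2) = −2.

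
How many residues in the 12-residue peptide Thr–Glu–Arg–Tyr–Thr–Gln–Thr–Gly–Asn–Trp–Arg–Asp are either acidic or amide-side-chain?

Acidic: D, E. Amide-side-chain: N, Q.
Acidic residues here: Glu2, Asp12 (2).
Amide-side-chain residues here: Gln6, Asn9 (2).
The two groups share no amino acid, so total = 2 + 2 = 4.

4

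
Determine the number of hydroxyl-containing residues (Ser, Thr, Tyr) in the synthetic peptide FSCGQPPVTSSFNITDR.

Matching residues: S2, T9, S10, S11, T15.

5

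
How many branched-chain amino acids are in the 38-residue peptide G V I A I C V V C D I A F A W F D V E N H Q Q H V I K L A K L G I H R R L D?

13

Valine (V), leucine (L), and isoleucine (I) are the branched-chain amino acids.
Matching residues: V2, I3, I5, V7, V8, I11, V18, V25, I26, L28, L31, I33, L37.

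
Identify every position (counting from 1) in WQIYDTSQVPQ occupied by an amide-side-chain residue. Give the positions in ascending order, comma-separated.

2, 8, 11

The amide-side-chain residues are Asn (N) and Gln (Q).
Matching residues: Q2, Q8, Q11.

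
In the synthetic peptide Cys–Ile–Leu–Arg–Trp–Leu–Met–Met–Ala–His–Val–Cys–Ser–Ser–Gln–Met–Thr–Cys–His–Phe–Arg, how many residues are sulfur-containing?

Only Cys (C) and Met (M) have a sulfur atom in the side chain.
Matching residues: Cys1, Met7, Met8, Cys12, Met16, Cys18.

6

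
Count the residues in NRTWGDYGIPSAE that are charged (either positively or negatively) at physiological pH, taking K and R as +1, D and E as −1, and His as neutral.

3

Charged side chains at pH ~7.4: K, R (positive); D, E (negative).
Matching residues: R2, D6, E13.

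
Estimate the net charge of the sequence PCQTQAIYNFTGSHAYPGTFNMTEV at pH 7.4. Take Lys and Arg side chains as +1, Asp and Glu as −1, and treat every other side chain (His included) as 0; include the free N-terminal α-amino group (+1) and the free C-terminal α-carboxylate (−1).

-1

Positive (K, R): none → +0.
Negative (D, E): E24 → −1.
The N-terminus (+1) and C-terminus (−1) cancel.
Net charge = (+0) + (−1) = −1.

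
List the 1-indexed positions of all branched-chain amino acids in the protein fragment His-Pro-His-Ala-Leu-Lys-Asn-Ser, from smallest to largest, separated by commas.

5

The BCAAs are Val, Leu, and Ile — aliphatic side chains with a branch point.
Matching residues: Leu5.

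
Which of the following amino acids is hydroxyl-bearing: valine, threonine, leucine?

threonine

S, T, and Y are the three residues with a side-chain hydroxyl.
Of the listed options, only threonine belongs to this group.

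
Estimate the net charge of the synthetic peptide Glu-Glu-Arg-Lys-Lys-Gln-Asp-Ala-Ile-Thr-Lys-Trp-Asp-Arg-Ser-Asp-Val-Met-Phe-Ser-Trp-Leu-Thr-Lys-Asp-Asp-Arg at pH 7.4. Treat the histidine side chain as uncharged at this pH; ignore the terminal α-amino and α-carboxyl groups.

0

At pH ~7.4 the Lys and Arg side chains are protonated (+1), the Asp and Glu side chains are deprotonated (−1), and with His taken as neutral all other side chains carry no charge.
Positive (K, R): Arg3, Lys4, Lys5, Lys11, Arg14, Lys24, Arg27 → +7.
Negative (D, E): Glu1, Glu2, Asp7, Asp13, Asp16, Asp25, Asp26 → −7.
Net charge = (+7) + (−7) = 0.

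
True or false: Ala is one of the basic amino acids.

False

K, R, and H are the three residues with basic side chains (ε-amine, guanidinium, and imidazole respectively).
Alanine is not in this group.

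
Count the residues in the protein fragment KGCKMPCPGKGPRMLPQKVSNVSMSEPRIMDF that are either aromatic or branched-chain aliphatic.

5

Aromatic: F, W, Y. Branched-chain aliphatic: I, L, V.
Aromatic residues here: F32 (1).
Branched-chain aliphatic residues here: L15, V19, V22, I29 (4).
The two groups share no amino acid, so total = 1 + 4 = 5.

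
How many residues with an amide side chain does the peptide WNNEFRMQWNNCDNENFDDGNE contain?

8

Asparagine (N) and glutamine (Q) have uncharged amide side chains.
Matching residues: N2, N3, Q8, N10, N11, N14, N16, N21.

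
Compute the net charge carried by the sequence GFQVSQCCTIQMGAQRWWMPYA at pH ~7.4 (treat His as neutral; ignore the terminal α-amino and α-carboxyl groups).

Near pH 7.4, K and R contribute +1 each, D and E contribute −1 each, and every other side chain (His included, as stated) is uncharged.
Positive (K, R): R16 → +1.
Negative (D, E): none → −0.
Net charge = (+1) + (−0) = +1.

+1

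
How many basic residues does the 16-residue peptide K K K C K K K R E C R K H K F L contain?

The basic amino acids are Lys (K), Arg (R), and His (H).
Matching residues: K1, K2, K3, K5, K6, K7, R8, R11, K12, H13, K14.

11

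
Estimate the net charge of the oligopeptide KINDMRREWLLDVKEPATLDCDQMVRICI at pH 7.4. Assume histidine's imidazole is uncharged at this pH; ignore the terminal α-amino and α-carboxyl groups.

-1

At pH ~7.4 the Lys and Arg side chains are protonated (+1), the Asp and Glu side chains are deprotonated (−1), and with His taken as neutral all other side chains carry no charge.
Positive (K, R): K1, R6, R7, K14, R26 → +5.
Negative (D, E): D4, E8, D12, E15, D20, D22 → −6.
Net charge = (+5) + (−6) = −1.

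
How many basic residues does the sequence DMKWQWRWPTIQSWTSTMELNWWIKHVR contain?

5

The basic amino acids are Lys (K), Arg (R), and His (H).
Matching residues: K3, R7, K25, H26, R28.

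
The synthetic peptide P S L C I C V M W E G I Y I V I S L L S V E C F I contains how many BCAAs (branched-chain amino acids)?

11

V, L, and I make up the branched-chain aliphatic group.
Matching residues: L3, I5, V7, I12, I14, V15, I16, L18, L19, V21, I25.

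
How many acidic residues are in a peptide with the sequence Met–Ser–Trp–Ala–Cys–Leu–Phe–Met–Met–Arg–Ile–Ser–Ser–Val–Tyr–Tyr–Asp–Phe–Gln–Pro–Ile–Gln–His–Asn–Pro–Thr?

The acidic residues are Asp (D) and Glu (E), whose side chains end in a carboxylate group.
Matching residues: Asp17.

1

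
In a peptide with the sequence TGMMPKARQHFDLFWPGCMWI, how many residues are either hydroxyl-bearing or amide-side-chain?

2

Hydroxyl-bearing: S, T, Y. Amide-side-chain: N, Q.
Hydroxyl-bearing residues here: T1 (1).
Amide-side-chain residues here: Q9 (1).
The two groups share no amino acid, so total = 1 + 1 = 2.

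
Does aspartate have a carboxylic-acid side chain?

Yes

Only D (aspartate) and E (glutamate) carry a side-chain carboxylic acid.
Aspartate is in this group.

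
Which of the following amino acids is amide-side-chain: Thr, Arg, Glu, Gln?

Gln

The amide-side-chain residues are Asn (N) and Gln (Q).
Of the listed options, only Gln belongs to this group.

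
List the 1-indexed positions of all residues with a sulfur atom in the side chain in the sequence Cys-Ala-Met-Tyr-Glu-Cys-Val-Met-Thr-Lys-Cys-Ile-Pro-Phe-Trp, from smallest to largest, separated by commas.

1, 3, 6, 8, 11

Cysteine (C, thiol) and methionine (M, thioether) are the two sulfur-containing amino acids.
Matching residues: Cys1, Met3, Cys6, Met8, Cys11.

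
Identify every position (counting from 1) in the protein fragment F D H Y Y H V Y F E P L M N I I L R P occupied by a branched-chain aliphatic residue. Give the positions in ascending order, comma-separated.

7, 12, 15, 16, 17

Valine (V), leucine (L), and isoleucine (I) are the branched-chain amino acids.
Matching residues: V7, L12, I15, I16, L17.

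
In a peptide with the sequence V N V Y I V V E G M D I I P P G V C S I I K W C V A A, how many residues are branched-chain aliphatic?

Valine (V), leucine (L), and isoleucine (I) are the branched-chain amino acids.
Matching residues: V1, V3, I5, V6, V7, I12, I13, V17, I20, I21, V25.

11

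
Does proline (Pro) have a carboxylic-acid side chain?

The acidic residues are Asp (D) and Glu (E), whose side chains end in a carboxylate group.
Proline is not in this group.

No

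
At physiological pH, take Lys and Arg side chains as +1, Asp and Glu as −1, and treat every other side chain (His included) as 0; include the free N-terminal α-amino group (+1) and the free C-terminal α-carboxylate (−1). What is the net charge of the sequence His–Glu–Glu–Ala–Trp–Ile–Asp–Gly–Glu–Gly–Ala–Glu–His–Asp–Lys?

-5

Positive (K, R): Lys15 → +1.
Negative (D, E): Glu2, Glu3, Asp7, Glu9, Glu12, Asp14 → −6.
The N-terminus (+1) and C-terminus (−1) cancel.
Net charge = (+1) + (−6) = −5.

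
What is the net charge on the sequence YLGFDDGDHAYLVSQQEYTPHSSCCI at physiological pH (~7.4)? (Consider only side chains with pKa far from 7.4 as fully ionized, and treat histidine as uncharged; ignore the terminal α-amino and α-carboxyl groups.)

At pH ~7.4 the Lys and Arg side chains are protonated (+1), the Asp and Glu side chains are deprotonated (−1), and with His taken as neutral all other side chains carry no charge.
Positive (K, R): none → +0.
Negative (D, E): D5, D6, D8, E17 → −4.
Net charge = (+0) + (−4) = −4.

-4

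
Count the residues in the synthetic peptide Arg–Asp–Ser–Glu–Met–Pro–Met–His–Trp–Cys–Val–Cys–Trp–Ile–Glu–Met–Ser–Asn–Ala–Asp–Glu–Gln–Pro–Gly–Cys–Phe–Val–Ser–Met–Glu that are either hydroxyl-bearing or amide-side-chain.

Hydroxyl-bearing: S, T, Y. Amide-side-chain: N, Q.
Hydroxyl-bearing residues here: Ser3, Ser17, Ser28 (3).
Amide-side-chain residues here: Asn18, Gln22 (2).
The two groups share no amino acid, so total = 3 + 2 = 5.

5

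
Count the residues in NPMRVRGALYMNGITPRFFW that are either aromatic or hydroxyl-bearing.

Aromatic: F, W, Y. Hydroxyl-bearing: S, T, Y.
Aromatic residues here: Y10, F18, F19, W20 (4).
Hydroxyl-bearing residues here: Y10, T15 (2).
Y is in both groups, so the 1 Y residue must not be double-counted.
Total = 4 + 2 − 1 = 5.

5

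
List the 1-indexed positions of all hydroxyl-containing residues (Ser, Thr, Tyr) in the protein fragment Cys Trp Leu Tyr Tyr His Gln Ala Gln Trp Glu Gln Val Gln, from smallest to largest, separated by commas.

Matching residues: Tyr4, Tyr5.

4, 5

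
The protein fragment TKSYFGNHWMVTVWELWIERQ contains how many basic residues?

3

The basic amino acids are Lys (K), Arg (R), and His (H).
Matching residues: K2, H8, R20.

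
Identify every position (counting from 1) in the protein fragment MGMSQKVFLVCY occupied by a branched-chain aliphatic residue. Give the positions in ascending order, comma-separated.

Valine (V), leucine (L), and isoleucine (I) are the branched-chain amino acids.
Matching residues: V7, L9, V10.

7, 9, 10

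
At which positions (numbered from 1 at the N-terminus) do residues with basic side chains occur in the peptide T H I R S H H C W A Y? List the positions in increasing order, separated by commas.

Lysine (K), arginine (R), and histidine (H) have basic, nitrogen-containing side chains.
Matching residues: H2, R4, H6, H7.

2, 4, 6, 7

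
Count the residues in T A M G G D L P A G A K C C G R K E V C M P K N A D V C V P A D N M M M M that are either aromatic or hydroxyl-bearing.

Aromatic: F, W, Y. Hydroxyl-bearing: S, T, Y.
Aromatic residues here: none (0).
Hydroxyl-bearing residues here: T1 (1).
(Y belongs to both groups, but none appear in this sequence.) Total = 0 + 1 = 1.

1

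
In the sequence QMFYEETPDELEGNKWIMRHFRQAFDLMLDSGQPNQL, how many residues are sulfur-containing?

Cysteine (C, thiol) and methionine (M, thioether) are the two sulfur-containing amino acids.
Matching residues: M2, M18, M28.

3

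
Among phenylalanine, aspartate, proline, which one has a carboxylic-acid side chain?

aspartate

Aspartate (D) and glutamate (E) have carboxylic-acid side chains and are the acidic amino acids.
Of the listed options, only aspartate belongs to this group.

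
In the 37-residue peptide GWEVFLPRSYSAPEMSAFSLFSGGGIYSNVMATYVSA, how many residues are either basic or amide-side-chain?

Basic: H, K, R. Amide-side-chain: N, Q.
Basic residues here: R8 (1).
Amide-side-chain residues here: N29 (1).
The two groups share no amino acid, so total = 1 + 1 = 2.

2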